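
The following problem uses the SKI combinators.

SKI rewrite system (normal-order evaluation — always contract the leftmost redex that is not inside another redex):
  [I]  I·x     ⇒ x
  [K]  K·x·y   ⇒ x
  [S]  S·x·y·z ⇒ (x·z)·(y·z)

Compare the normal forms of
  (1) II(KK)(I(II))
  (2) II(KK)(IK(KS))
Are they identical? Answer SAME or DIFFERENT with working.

Term A:
  start: II(KK)(I(II))
  →1  I(KK)(I(II))
  →2  KK(I(II))
  →3  K

Term B:
  start: II(KK)(IK(KS))
  →1  I(KK)(IK(KS))
  →2  KK(IK(KS))
  →3  K

Answer: SAME — A ⇓ K, B ⇓ K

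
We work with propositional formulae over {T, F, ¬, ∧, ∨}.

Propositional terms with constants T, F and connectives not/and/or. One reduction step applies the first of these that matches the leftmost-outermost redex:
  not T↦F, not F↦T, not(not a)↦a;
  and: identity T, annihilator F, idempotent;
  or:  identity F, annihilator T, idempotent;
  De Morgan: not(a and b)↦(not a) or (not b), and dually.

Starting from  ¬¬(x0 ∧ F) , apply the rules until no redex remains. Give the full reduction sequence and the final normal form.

  start: ¬¬(x0 ∧ F)
  →1  x0 ∧ F
  →2  F

Answer: normal form = F  (in 2 steps)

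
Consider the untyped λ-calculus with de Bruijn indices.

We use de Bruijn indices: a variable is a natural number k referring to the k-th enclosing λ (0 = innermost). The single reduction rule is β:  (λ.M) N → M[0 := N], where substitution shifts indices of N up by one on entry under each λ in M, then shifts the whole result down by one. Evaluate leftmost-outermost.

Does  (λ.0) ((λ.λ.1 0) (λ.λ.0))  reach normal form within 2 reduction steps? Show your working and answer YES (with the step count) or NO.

  start: (λ.0) ((λ.λ.1 0) (λ.λ.0))
  step 1: (λ.λ.1 0) (λ.λ.0)
  step 2: λ.(λ.λ.0) 0

Answer: NO — after 2 steps the term is λ.(λ.λ.0) 0, not yet normal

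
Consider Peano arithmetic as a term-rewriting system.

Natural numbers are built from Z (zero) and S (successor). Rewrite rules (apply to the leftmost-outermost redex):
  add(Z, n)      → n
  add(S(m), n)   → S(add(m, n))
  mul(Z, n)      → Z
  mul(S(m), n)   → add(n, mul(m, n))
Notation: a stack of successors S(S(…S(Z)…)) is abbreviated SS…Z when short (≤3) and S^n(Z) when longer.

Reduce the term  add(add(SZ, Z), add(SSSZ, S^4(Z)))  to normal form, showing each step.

Answer: normal form = S^8(Z)  (in 8 steps)

Reduction:
  start: add(add(SZ, Z), add(SSSZ, S^4(Z)))
  →1  add(S(add(Z, Z)), add(SSSZ, S^4(Z)))
  →2  S(add(add(Z, Z), add(SSSZ, S^4(Z))))
  →3  S(add(Z, add(SSSZ, S^4(Z))))
  →4  S(add(SSSZ, S^4(Z)))
  →5  S(S(add(SSZ, S^4(Z))))
  →6  S(S(S(add(SZ, S^4(Z)))))
  →7  S(S(S(S(add(Z, S^4(Z))))))
  →8  S^8(Z)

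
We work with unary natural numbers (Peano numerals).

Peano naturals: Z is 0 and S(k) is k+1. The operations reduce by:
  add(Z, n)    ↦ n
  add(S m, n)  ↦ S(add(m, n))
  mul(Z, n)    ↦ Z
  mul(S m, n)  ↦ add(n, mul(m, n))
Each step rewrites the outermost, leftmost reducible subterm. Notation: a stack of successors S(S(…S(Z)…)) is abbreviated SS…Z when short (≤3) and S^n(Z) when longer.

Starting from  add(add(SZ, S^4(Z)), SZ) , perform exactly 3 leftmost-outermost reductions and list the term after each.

  start: add(add(SZ, S^4(Z)), SZ)
  [1] add(S(add(Z, S^4(Z))), SZ)
  [2] S(add(add(Z, S^4(Z)), SZ))
  [3] S(add(S^4(Z), SZ))

Answer: after 3 steps: S(add(S^4(Z), SZ))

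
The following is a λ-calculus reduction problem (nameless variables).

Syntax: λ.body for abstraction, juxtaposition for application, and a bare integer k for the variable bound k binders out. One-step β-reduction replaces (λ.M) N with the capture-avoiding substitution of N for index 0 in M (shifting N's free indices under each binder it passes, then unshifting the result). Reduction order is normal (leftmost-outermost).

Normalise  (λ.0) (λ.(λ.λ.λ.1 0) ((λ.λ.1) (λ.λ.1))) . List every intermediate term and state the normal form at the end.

  start: (λ.0) (λ.(λ.λ.λ.1 0) ((λ.λ.1) (λ.λ.1)))
  →1  λ.(λ.λ.λ.1 0) ((λ.λ.1) (λ.λ.1))
  →2  λ.λ.λ.1 0

Answer: normal form = λ.λ.λ.1 0  (in 2 steps)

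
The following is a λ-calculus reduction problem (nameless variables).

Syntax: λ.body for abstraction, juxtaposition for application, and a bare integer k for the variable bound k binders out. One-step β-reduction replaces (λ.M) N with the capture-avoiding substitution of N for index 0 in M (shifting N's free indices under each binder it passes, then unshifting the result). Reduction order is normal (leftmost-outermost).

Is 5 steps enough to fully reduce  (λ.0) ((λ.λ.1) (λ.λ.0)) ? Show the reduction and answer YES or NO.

  start: (λ.0) ((λ.λ.1) (λ.λ.0))
  →1  (λ.λ.1) (λ.λ.0)
  →2  λ.λ.λ.0

Answer: YES — reaches normal form λ.λ.λ.0 in 2 ≤ 5 steps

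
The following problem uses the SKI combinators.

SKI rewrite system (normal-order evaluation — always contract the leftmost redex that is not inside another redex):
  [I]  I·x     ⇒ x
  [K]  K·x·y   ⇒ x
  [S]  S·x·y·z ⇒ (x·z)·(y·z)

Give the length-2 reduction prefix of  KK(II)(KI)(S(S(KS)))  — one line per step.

  start: KK(II)(KI)(S(S(KS)))
  step 1: K(KI)(S(S(KS)))
  step 2: KI

Answer: after 2 steps: KI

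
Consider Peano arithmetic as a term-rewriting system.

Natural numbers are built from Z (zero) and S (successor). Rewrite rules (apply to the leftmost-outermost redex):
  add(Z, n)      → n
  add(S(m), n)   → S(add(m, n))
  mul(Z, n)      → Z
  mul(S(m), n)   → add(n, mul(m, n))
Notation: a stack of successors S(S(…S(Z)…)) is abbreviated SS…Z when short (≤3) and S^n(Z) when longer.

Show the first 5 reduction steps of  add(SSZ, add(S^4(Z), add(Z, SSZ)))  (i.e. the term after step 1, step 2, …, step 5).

  start: add(SSZ, add(S^4(Z), add(Z, SSZ)))
  step 1: S(add(SZ, add(S^4(Z), add(Z, SSZ))))
  step 2: S(S(add(Z, add(S^4(Z), add(Z, SSZ)))))
  step 3: S(S(add(S^4(Z), add(Z, SSZ))))
  step 4: S(S(S(add(SSSZ, add(Z, SSZ)))))
  step 5: S(S(S(S(add(SSZ, add(Z, SSZ))))))

Answer: after 5 steps: S(S(S(S(add(SSZ, add(Z, SSZ))))))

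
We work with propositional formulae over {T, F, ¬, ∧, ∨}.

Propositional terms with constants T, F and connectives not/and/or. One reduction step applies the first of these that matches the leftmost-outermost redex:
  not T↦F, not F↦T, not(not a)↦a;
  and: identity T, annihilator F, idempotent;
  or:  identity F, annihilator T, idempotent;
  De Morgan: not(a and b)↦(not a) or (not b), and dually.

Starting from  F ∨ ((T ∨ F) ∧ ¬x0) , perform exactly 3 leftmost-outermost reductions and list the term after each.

  start: F ∨ ((T ∨ F) ∧ ¬x0)
  →1  (T ∨ F) ∧ ¬x0
  →2  T ∧ ¬x0
  →3  ¬x0

Answer: after 3 steps: ¬x0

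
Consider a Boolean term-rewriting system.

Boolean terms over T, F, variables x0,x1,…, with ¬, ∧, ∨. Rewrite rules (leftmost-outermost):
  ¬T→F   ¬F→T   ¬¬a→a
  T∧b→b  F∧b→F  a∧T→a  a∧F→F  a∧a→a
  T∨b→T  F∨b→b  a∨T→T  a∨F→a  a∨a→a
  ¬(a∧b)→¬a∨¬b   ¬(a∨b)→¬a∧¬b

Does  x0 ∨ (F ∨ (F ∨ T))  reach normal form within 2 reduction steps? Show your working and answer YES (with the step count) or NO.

  start: x0 ∨ (F ∨ (F ∨ T))
  step 1: x0 ∨ (F ∨ T)
  step 2: x0 ∨ T

Answer: NO — after 2 steps the term is x0 ∨ T, not yet normal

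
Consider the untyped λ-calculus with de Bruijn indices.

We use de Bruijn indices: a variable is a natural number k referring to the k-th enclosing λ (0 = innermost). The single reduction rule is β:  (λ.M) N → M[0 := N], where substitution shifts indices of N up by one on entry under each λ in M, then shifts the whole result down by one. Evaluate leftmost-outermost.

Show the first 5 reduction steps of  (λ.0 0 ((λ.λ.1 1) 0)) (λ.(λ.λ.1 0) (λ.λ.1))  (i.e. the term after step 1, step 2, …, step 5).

Answer: after 5 steps: λ.(λ.λ.1 1) (λ.(λ.λ.1 0) (λ.λ.1))

Working:
  start: (λ.0 0 ((λ.λ.1 1) 0)) (λ.(λ.λ.1 0) (λ.λ.1))
  →1  (λ.(λ.λ.1 0) (λ.λ.1)) (λ.(λ.λ.1 0) (λ.λ.1)) ((λ.λ.1 1) (λ.(λ.λ.1 0) (λ.λ.1)))
  →2  (λ.λ.1 0) (λ.λ.1) ((λ.λ.1 1) (λ.(λ.λ.1 0) (λ.λ.1)))
  →3  (λ.(λ.λ.1) 0) ((λ.λ.1 1) (λ.(λ.λ.1 0) (λ.λ.1)))
  →4  (λ.λ.1) ((λ.λ.1 1) (λ.(λ.λ.1 0) (λ.λ.1)))
  →5  λ.(λ.λ.1 1) (λ.(λ.λ.1 0) (λ.λ.1))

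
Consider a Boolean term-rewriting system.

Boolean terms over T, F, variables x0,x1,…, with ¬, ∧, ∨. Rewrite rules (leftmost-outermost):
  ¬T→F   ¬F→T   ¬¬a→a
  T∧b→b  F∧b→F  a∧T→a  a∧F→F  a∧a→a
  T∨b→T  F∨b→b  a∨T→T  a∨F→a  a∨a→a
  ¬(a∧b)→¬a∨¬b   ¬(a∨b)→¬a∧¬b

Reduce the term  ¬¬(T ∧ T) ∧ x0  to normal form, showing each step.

Answer: normal form = x0  (in 3 steps)

Derivation:
  start: ¬¬(T ∧ T) ∧ x0
  step 1: (T ∧ T) ∧ x0
  step 2: T ∧ x0
  step 3: x0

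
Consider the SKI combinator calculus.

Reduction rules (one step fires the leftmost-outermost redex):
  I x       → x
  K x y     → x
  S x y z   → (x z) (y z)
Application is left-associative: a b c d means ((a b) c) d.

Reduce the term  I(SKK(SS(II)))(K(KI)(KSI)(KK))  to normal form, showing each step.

Answer: normal form = SII  (in 10 steps)

Derivation:
  start: I(SKK(SS(II)))(K(KI)(KSI)(KK))
  →1  SKK(SS(II))(K(KI)(KSI)(KK))
  →2  K(SS(II))(K(SS(II)))(K(KI)(KSI)(KK))
  →3  SS(II)(K(KI)(KSI)(KK))
  →4  S(K(KI)(KSI)(KK))(II(K(KI)(KSI)(KK)))
  →5  S(KI(KK))(II(K(KI)(KSI)(KK)))
  →6  SI(II(K(KI)(KSI)(KK)))
  →7  SI(I(K(KI)(KSI)(KK)))
  →8  SI(K(KI)(KSI)(KK))
  →9  SI(KI(KK))
  →10  SII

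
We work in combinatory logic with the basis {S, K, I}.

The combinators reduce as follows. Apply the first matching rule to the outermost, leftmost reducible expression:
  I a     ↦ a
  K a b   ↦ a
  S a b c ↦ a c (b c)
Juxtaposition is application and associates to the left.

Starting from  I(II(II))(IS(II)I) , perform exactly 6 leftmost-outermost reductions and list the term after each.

Answer: after 6 steps: S(II)I

Derivation:
  start: I(II(II))(IS(II)I)
  →1  II(II)(IS(II)I)
  →2  I(II)(IS(II)I)
  →3  II(IS(II)I)
  →4  I(IS(II)I)
  →5  IS(II)I
  →6  S(II)I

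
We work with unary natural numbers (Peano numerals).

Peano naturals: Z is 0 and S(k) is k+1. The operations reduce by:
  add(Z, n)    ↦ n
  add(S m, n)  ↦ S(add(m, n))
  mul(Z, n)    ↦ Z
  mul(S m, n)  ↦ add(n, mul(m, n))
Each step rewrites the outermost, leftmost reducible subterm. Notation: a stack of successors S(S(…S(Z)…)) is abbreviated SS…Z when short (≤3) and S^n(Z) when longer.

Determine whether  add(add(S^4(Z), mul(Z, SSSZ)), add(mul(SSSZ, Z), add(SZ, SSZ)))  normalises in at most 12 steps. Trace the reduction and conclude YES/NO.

  start: add(add(S^4(Z), mul(Z, SSSZ)), add(mul(SSSZ, Z), add(SZ, SSZ)))
  [1] add(S(add(SSSZ, mul(Z, SSSZ))), add(mul(SSSZ, Z), add(SZ, SSZ)))
  [2] S(add(add(SSSZ, mul(Z, SSSZ)), add(mul(SSSZ, Z), add(SZ, SSZ))))
  [3] S(add(S(add(SSZ, mul(Z, SSSZ))), add(mul(SSSZ, Z), add(SZ, SSZ))))
  [4] S(S(add(add(SSZ, mul(Z, SSSZ)), add(mul(SSSZ, Z), add(SZ, SSZ)))))
  [5] S(S(add(S(add(SZ, mul(Z, SSSZ))), add(mul(SSSZ, Z), add(SZ, SSZ)))))
  [6] S(S(S(add(add(SZ, mul(Z, SSSZ)), add(mul(SSSZ, Z), add(SZ, SSZ))))))
  [7] S(S(S(add(S(add(Z, mul(Z, SSSZ))), add(mul(SSSZ, Z), add(SZ, SSZ))))))
  [8] S(S(S(S(add(add(Z, mul(Z, SSSZ)), add(mul(SSSZ, Z), add(SZ, SSZ)))))))
  [9] S(S(S(S(add(mul(Z, SSSZ), add(mul(SSSZ, Z), add(SZ, SSZ)))))))
  [10] S(S(S(S(add(Z, add(mul(SSSZ, Z), add(SZ, SSZ)))))))
  [11] S(S(S(S(add(mul(SSSZ, Z), add(SZ, SSZ))))))
  [12] S(S(S(S(add(add(Z, mul(SSZ, Z)), add(SZ, SSZ))))))

Answer: NO — after 12 steps the term is S(S(S(S(add(add(Z, mul(SSZ, Z)), add(SZ, SSZ)))))), not yet normal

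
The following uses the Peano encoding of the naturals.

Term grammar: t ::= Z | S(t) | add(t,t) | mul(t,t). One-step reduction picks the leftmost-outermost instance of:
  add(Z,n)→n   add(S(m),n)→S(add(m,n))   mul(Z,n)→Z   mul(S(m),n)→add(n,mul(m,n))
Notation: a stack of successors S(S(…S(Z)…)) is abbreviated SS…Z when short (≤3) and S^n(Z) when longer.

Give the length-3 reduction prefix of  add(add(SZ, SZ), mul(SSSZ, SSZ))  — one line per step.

Answer: after 3 steps: S(add(SZ, mul(SSSZ, SSZ)))

Derivation:
  start: add(add(SZ, SZ), mul(SSSZ, SSZ))
  →1  add(S(add(Z, SZ)), mul(SSSZ, SSZ))
  →2  S(add(add(Z, SZ), mul(SSSZ, SSZ)))
  →3  S(add(SZ, mul(SSSZ, SSZ)))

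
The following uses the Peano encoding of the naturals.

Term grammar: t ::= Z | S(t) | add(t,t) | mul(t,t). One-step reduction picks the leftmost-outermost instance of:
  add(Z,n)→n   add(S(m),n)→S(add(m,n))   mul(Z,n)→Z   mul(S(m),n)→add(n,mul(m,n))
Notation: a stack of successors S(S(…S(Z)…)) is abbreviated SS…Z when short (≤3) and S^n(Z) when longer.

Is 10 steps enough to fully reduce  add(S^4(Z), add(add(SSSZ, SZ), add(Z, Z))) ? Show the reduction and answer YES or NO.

  start: add(S^4(Z), add(add(SSSZ, SZ), add(Z, Z)))
  step 1: S(add(SSSZ, add(add(SSSZ, SZ), add(Z, Z))))
  step 2: S(S(add(SSZ, add(add(SSSZ, SZ), add(Z, Z)))))
  step 3: S(S(S(add(SZ, add(add(SSSZ, SZ), add(Z, Z))))))
  step 4: S(S(S(S(add(Z, add(add(SSSZ, SZ), add(Z, Z)))))))
  step 5: S(S(S(S(add(add(SSSZ, SZ), add(Z, Z))))))
  step 6: S(S(S(S(add(S(add(SSZ, SZ)), add(Z, Z))))))
  step 7: S(S(S(S(S(add(add(SSZ, SZ), add(Z, Z)))))))
  step 8: S(S(S(S(S(add(S(add(SZ, SZ)), add(Z, Z)))))))
  step 9: S(S(S(S(S(S(add(add(SZ, SZ), add(Z, Z))))))))
  step 10: S(S(S(S(S(S(add(S(add(Z, SZ)), add(Z, Z))))))))

Answer: NO — after 10 steps the term is S(S(S(S(S(S(add(S(add(Z, SZ)), add(Z, Z)))))))), not yet normal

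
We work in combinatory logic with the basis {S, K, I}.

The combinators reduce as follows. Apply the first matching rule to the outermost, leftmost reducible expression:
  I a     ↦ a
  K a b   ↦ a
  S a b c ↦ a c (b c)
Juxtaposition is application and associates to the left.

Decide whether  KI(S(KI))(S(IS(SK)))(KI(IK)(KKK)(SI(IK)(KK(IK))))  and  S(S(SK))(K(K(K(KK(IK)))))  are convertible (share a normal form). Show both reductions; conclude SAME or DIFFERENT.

Answer: SAME — A ⇓ S(S(SK))(K(K(KK))), B ⇓ S(S(SK))(K(K(KK)))

Reduction:
Term A:
  start: KI(S(KI))(S(IS(SK)))(KI(IK)(KKK)(SI(IK)(KK(IK))))
  step 1: I(S(IS(SK)))(KI(IK)(KKK)(SI(IK)(KK(IK))))
  step 2: S(IS(SK))(KI(IK)(KKK)(SI(IK)(KK(IK))))
  step 3: S(S(SK))(KI(IK)(KKK)(SI(IK)(KK(IK))))
  step 4: S(S(SK))(I(KKK)(SI(IK)(KK(IK))))
  step 5: S(S(SK))(KKK(SI(IK)(KK(IK))))
  step 6: S(S(SK))(K(SI(IK)(KK(IK))))
  step 7: S(S(SK))(K(I(KK(IK))(IK(KK(IK)))))
  step 8: S(S(SK))(K(KK(IK)(IK(KK(IK)))))
  step 9: S(S(SK))(K(K(IK(KK(IK)))))
  step 10: S(S(SK))(K(K(K(KK(IK)))))
  step 11: S(S(SK))(K(K(KK)))

Term B:
  start: S(S(SK))(K(K(K(KK(IK)))))
  step 1: S(S(SK))(K(K(KK)))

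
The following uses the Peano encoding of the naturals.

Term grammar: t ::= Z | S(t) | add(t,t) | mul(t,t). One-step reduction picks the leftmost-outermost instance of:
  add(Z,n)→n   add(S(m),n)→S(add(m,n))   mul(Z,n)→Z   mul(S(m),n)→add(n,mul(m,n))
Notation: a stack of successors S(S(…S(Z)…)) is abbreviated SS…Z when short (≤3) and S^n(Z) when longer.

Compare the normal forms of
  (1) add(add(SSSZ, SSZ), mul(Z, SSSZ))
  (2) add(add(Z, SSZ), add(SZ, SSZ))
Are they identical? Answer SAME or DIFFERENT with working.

Term A:
  start: add(add(SSSZ, SSZ), mul(Z, SSSZ))
  [1] add(S(add(SSZ, SSZ)), mul(Z, SSSZ))
  [2] S(add(add(SSZ, SSZ), mul(Z, SSSZ)))
  [3] S(add(S(add(SZ, SSZ)), mul(Z, SSSZ)))
  [4] S(S(add(add(SZ, SSZ), mul(Z, SSSZ))))
  [5] S(S(add(S(add(Z, SSZ)), mul(Z, SSSZ))))
  [6] S(S(S(add(add(Z, SSZ), mul(Z, SSSZ)))))
  [7] S(S(S(add(SSZ, mul(Z, SSSZ)))))
  [8] S(S(S(S(add(SZ, mul(Z, SSSZ))))))
  [9] S(S(S(S(S(add(Z, mul(Z, SSSZ)))))))
  [10] S(S(S(S(S(mul(Z, SSSZ))))))
  [11] S^5(Z)

Term B:
  start: add(add(Z, SSZ), add(SZ, SSZ))
  [1] add(SSZ, add(SZ, SSZ))
  [2] S(add(SZ, add(SZ, SSZ)))
  [3] S(S(add(Z, add(SZ, SSZ))))
  [4] S(S(add(SZ, SSZ)))
  [5] S(S(S(add(Z, SSZ))))
  [6] S^5(Z)

Answer: SAME — A ⇓ S^5(Z), B ⇓ S^5(Z)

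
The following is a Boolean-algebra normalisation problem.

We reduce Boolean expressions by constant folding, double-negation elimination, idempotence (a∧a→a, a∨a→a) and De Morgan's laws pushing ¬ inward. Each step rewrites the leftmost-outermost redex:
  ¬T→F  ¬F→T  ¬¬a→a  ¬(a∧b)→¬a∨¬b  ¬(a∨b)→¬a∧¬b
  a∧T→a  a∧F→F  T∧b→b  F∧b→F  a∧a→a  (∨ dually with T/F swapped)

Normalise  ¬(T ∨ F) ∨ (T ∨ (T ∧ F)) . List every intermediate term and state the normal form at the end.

Answer: normal form = T  (in 5 steps)

Reduction:
  start: ¬(T ∨ F) ∨ (T ∨ (T ∧ F))
  step 1: (¬T ∧ ¬F) ∨ (T ∨ (T ∧ F))
  step 2: (F ∧ ¬F) ∨ (T ∨ (T ∧ F))
  step 3: F ∨ (T ∨ (T ∧ F))
  step 4: T ∨ (T ∧ F)
  step 5: T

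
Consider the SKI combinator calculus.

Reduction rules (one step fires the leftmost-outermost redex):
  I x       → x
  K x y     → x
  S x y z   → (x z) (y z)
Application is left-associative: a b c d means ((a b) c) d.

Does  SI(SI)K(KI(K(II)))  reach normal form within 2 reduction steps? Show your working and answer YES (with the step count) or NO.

  start: SI(SI)K(KI(K(II)))
  step 1: IK(SIK)(KI(K(II)))
  step 2: K(SIK)(KI(K(II)))

Answer: NO — after 2 steps the term is K(SIK)(KI(K(II))), not yet normal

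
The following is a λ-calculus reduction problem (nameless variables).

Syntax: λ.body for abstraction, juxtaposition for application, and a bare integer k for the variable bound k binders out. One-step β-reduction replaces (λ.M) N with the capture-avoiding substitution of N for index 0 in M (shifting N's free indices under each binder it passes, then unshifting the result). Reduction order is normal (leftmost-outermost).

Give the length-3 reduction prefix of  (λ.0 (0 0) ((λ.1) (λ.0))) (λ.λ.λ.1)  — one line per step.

  start: (λ.0 (0 0) ((λ.1) (λ.0))) (λ.λ.λ.1)
  →1  (λ.λ.λ.1) ((λ.λ.λ.1) (λ.λ.λ.1)) ((λ.λ.λ.λ.1) (λ.0))
  →2  (λ.λ.1) ((λ.λ.λ.λ.1) (λ.0))
  →3  λ.(λ.λ.λ.λ.1) (λ.0)

Answer: after 3 steps: λ.(λ.λ.λ.λ.1) (λ.0)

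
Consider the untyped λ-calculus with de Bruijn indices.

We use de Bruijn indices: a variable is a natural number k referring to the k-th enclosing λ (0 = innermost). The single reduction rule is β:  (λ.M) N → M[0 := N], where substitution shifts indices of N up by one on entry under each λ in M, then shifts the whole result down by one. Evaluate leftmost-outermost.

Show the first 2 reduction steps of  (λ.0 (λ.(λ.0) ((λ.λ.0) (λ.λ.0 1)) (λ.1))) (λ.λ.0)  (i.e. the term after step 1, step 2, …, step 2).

Answer: after 2 steps: λ.0

Reduction:
  start: (λ.0 (λ.(λ.0) ((λ.λ.0) (λ.λ.0 1)) (λ.1))) (λ.λ.0)
  [1] (λ.λ.0) (λ.(λ.0) ((λ.λ.0) (λ.λ.0 1)) (λ.1))
  [2] λ.0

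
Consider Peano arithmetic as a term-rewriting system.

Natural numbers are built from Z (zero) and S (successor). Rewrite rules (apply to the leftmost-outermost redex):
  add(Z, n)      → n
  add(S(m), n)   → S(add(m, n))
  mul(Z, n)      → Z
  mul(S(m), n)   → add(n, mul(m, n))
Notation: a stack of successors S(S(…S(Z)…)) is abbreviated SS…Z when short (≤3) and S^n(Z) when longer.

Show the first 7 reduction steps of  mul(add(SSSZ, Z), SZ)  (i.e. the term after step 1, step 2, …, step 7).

  start: mul(add(SSSZ, Z), SZ)
  →1  mul(S(add(SSZ, Z)), SZ)
  →2  add(SZ, mul(add(SSZ, Z), SZ))
  →3  S(add(Z, mul(add(SSZ, Z), SZ)))
  →4  S(mul(add(SSZ, Z), SZ))
  →5  S(mul(S(add(SZ, Z)), SZ))
  →6  S(add(SZ, mul(add(SZ, Z), SZ)))
  →7  S(S(add(Z, mul(add(SZ, Z), SZ))))

Answer: after 7 steps: S(S(add(Z, mul(add(SZ, Z), SZ))))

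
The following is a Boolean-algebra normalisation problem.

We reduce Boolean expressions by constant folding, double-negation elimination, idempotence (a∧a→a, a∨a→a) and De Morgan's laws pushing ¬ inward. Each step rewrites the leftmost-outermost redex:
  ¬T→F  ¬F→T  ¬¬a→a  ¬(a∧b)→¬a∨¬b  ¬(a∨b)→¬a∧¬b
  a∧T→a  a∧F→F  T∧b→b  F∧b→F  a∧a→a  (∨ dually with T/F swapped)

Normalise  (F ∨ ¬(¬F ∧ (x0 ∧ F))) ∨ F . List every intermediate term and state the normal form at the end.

Answer: normal form = T  (in 8 steps)

Derivation:
  start: (F ∨ ¬(¬F ∧ (x0 ∧ F))) ∨ F
  →1  F ∨ ¬(¬F ∧ (x0 ∧ F))
  →2  ¬(¬F ∧ (x0 ∧ F))
  →3  ¬¬F ∨ ¬(x0 ∧ F)
  →4  F ∨ ¬(x0 ∧ F)
  →5  ¬(x0 ∧ F)
  →6  ¬x0 ∨ ¬F
  →7  ¬x0 ∨ T
  →8  T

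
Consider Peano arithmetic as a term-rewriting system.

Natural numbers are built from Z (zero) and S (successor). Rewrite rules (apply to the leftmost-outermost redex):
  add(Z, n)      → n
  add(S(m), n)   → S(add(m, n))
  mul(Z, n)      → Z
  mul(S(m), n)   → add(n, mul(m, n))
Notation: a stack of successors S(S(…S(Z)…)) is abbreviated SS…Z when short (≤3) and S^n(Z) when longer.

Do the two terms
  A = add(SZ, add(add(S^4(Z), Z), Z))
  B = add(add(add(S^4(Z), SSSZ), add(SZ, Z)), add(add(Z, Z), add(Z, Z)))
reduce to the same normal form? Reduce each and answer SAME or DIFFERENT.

Term A:
  start: add(SZ, add(add(S^4(Z), Z), Z))
  →1  S(add(Z, add(add(S^4(Z), Z), Z)))
  →2  S(add(add(S^4(Z), Z), Z))
  →3  S(add(S(add(SSSZ, Z)), Z))
  →4  S(S(add(add(SSSZ, Z), Z)))
  →5  S(S(add(S(add(SSZ, Z)), Z)))
  →6  S(S(S(add(add(SSZ, Z), Z))))
  →7  S(S(S(add(S(add(SZ, Z)), Z))))
  →8  S(S(S(S(add(add(SZ, Z), Z)))))
  →9  S(S(S(S(add(S(add(Z, Z)), Z)))))
  →10  S(S(S(S(S(add(add(Z, Z), Z))))))
  →11  S(S(S(S(S(add(Z, Z))))))
  →12  S^5(Z)

Term B:
  start: add(add(add(S^4(Z), SSSZ), add(SZ, Z)), add(add(Z, Z), add(Z, Z)))
  →1  add(add(S(add(SSSZ, SSSZ)), add(SZ, Z)), add(add(Z, Z), add(Z, Z)))
  →2  add(S(add(add(SSSZ, SSSZ), add(SZ, Z))), add(add(Z, Z), add(Z, Z)))
  →3  S(add(add(add(SSSZ, SSSZ), add(SZ, Z)), add(add(Z, Z), add(Z, Z))))
  →4  S(add(add(S(add(SSZ, SSSZ)), add(SZ, Z)), add(add(Z, Z), add(Z, Z))))
  →5  S(add(S(add(add(SSZ, SSSZ), add(SZ, Z))), add(add(Z, Z), add(Z, Z))))
  →6  S(S(add(add(add(SSZ, SSSZ), add(SZ, Z)), add(add(Z, Z), add(Z, Z)))))
  →7  S(S(add(add(S(add(SZ, SSSZ)), add(SZ, Z)), add(add(Z, Z), add(Z, Z)))))
  →8  S(S(add(S(add(add(SZ, SSSZ), add(SZ, Z))), add(add(Z, Z), add(Z, Z)))))
  →9  S(S(S(add(add(add(SZ, SSSZ), add(SZ, Z)), add(add(Z, Z), add(Z, Z))))))
  →10  S(S(S(add(add(S(add(Z, SSSZ)), add(SZ, Z)), add(add(Z, Z), add(Z, Z))))))
  →11  S(S(S(add(S(add(add(Z, SSSZ), add(SZ, Z))), add(add(Z, Z), add(Z, Z))))))
  →12  S(S(S(S(add(add(add(Z, SSSZ), add(SZ, Z)), add(add(Z, Z), add(Z, Z)))))))
  →13  S(S(S(S(add(add(SSSZ, add(SZ, Z)), add(add(Z, Z), add(Z, Z)))))))
  →14  S(S(S(S(add(S(add(SSZ, add(SZ, Z))), add(add(Z, Z), add(Z, Z)))))))
  →15  S(S(S(S(S(add(add(SSZ, add(SZ, Z)), add(add(Z, Z), add(Z, Z))))))))
  →16  S(S(S(S(S(add(S(add(SZ, add(SZ, Z))), add(add(Z, Z), add(Z, Z))))))))
  →17  S(S(S(S(S(S(add(add(SZ, add(SZ, Z)), add(add(Z, Z), add(Z, Z)))))))))
  →18  S(S(S(S(S(S(add(S(add(Z, add(SZ, Z))), add(add(Z, Z), add(Z, Z)))))))))
  →19  S(S(S(S(S(S(S(add(add(Z, add(SZ, Z)), add(add(Z, Z), add(Z, Z))))))))))
  →20  S(S(S(S(S(S(S(add(add(SZ, Z), add(add(Z, Z), add(Z, Z))))))))))
  →21  S(S(S(S(S(S(S(add(S(add(Z, Z)), add(add(Z, Z), add(Z, Z))))))))))
  →22  S(S(S(S(S(S(S(S(add(add(Z, Z), add(add(Z, Z), add(Z, Z)))))))))))
  →23  S(S(S(S(S(S(S(S(add(Z, add(add(Z, Z), add(Z, Z)))))))))))
  →24  S(S(S(S(S(S(S(S(add(add(Z, Z), add(Z, Z))))))))))
  →25  S(S(S(S(S(S(S(S(add(Z, add(Z, Z))))))))))
  →26  S(S(S(S(S(S(S(S(add(Z, Z)))))))))
  →27  S^8(Z)

Answer: DIFFERENT — A ⇓ S^5(Z), B ⇓ S^8(Z)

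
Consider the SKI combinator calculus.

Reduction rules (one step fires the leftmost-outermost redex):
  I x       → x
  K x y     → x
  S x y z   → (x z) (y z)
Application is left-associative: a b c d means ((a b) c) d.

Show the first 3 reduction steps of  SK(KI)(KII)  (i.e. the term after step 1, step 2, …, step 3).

  start: SK(KI)(KII)
  →1  K(KII)(KI(KII))
  →2  KII
  →3  I

Answer: after 3 steps: I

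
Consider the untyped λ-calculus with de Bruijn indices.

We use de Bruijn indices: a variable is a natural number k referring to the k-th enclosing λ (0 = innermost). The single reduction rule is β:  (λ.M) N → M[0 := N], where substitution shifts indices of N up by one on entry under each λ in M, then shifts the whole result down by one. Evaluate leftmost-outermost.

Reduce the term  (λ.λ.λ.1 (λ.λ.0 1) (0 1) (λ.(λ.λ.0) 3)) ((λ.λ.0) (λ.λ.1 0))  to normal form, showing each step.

  start: (λ.λ.λ.1 (λ.λ.0 1) (0 1) (λ.(λ.λ.0) 3)) ((λ.λ.0) (λ.λ.1 0))
  [1] λ.λ.1 (λ.λ.0 1) (0 1) (λ.(λ.λ.0) ((λ.λ.0) (λ.λ.1 0)))
  [2] λ.λ.1 (λ.λ.0 1) (0 1) (λ.λ.0)

Answer: normal form = λ.λ.1 (λ.λ.0 1) (0 1) (λ.λ.0)  (in 2 steps)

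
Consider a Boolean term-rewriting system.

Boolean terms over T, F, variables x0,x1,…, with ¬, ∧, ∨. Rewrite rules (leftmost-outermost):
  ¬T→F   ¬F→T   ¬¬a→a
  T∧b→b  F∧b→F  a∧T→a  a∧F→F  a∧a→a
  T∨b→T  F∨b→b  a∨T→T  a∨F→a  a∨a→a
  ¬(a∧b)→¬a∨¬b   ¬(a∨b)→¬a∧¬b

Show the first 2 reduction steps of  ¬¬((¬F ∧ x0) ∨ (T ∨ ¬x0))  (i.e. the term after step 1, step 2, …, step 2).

  start: ¬¬((¬F ∧ x0) ∨ (T ∨ ¬x0))
  step 1: (¬F ∧ x0) ∨ (T ∨ ¬x0)
  step 2: (T ∧ x0) ∨ (T ∨ ¬x0)

Answer: after 2 steps: (T ∧ x0) ∨ (T ∨ ¬x0)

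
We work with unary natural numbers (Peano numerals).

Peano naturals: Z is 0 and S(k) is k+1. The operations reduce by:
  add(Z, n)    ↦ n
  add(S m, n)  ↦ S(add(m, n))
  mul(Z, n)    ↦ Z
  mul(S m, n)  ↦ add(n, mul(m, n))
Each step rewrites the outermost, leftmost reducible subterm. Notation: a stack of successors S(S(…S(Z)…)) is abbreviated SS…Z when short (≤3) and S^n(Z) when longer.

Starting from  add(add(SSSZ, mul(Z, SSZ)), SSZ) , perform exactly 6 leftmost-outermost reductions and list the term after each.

Answer: after 6 steps: S(S(S(add(add(Z, mul(Z, SSZ)), SSZ))))

Reduction:
  start: add(add(SSSZ, mul(Z, SSZ)), SSZ)
  [1] add(S(add(SSZ, mul(Z, SSZ))), SSZ)
  [2] S(add(add(SSZ, mul(Z, SSZ)), SSZ))
  [3] S(add(S(add(SZ, mul(Z, SSZ))), SSZ))
  [4] S(S(add(add(SZ, mul(Z, SSZ)), SSZ)))
  [5] S(S(add(S(add(Z, mul(Z, SSZ))), SSZ)))
  [6] S(S(S(add(add(Z, mul(Z, SSZ)), SSZ))))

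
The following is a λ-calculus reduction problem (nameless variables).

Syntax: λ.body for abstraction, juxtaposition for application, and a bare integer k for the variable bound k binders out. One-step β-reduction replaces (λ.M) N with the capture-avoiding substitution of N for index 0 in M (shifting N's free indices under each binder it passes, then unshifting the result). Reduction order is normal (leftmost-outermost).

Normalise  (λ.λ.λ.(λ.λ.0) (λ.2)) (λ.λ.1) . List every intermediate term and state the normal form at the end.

Answer: normal form = λ.λ.λ.0  (in 2 steps)

Reduction:
  start: (λ.λ.λ.(λ.λ.0) (λ.2)) (λ.λ.1)
  [1] λ.λ.(λ.λ.0) (λ.2)
  [2] λ.λ.λ.0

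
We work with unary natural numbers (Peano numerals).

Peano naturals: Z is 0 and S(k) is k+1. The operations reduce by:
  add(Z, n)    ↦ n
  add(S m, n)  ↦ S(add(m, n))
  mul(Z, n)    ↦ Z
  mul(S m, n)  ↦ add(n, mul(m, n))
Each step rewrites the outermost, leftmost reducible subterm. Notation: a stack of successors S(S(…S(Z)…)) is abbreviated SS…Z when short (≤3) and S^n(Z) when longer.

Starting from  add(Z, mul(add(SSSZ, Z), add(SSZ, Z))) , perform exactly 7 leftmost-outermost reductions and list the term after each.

Answer: after 7 steps: S(S(add(add(Z, Z), mul(add(SSZ, Z), add(SSZ, Z)))))

Reduction:
  start: add(Z, mul(add(SSSZ, Z), add(SSZ, Z)))
  →1  mul(add(SSSZ, Z), add(SSZ, Z))
  →2  mul(S(add(SSZ, Z)), add(SSZ, Z))
  →3  add(add(SSZ, Z), mul(add(SSZ, Z), add(SSZ, Z)))
  →4  add(S(add(SZ, Z)), mul(add(SSZ, Z), add(SSZ, Z)))
  →5  S(add(add(SZ, Z), mul(add(SSZ, Z), add(SSZ, Z))))
  →6  S(add(S(add(Z, Z)), mul(add(SSZ, Z), add(SSZ, Z))))
  →7  S(S(add(add(Z, Z), mul(add(SSZ, Z), add(SSZ, Z)))))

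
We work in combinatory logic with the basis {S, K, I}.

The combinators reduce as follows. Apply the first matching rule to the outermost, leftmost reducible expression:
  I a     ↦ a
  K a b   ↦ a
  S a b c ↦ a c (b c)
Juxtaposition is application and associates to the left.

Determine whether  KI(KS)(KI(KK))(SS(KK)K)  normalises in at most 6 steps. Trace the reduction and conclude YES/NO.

  start: KI(KS)(KI(KK))(SS(KK)K)
  [1] I(KI(KK))(SS(KK)K)
  [2] KI(KK)(SS(KK)K)
  [3] I(SS(KK)K)
  [4] SS(KK)K
  [5] SK(KKK)
  [6] SKK

Answer: YES — reaches normal form SKK in 6 ≤ 6 steps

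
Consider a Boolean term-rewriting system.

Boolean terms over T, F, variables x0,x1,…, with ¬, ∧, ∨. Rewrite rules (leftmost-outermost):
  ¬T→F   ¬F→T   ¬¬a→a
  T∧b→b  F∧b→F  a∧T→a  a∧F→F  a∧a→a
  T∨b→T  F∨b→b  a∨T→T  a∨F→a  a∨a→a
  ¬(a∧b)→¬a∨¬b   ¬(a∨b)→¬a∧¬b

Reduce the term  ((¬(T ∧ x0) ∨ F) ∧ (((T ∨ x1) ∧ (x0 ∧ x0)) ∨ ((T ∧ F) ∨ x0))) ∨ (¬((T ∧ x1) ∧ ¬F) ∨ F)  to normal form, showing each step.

  start: ((¬(T ∧ x0) ∨ F) ∧ (((T ∨ x1) ∧ (x0 ∧ x0)) ∨ ((T ∧ F) ∨ x0))) ∨ (¬((T ∧ x1) ∧ ¬F) ∨ F)
  step 1: (¬(T ∧ x0) ∧ (((T ∨ x1) ∧ (x0 ∧ x0)) ∨ ((T ∧ F) ∨ x0))) ∨ (¬((T ∧ x1) ∧ ¬F) ∨ F)
  step 2: ((¬T ∨ ¬x0) ∧ (((T ∨ x1) ∧ (x0 ∧ x0)) ∨ ((T ∧ F) ∨ x0))) ∨ (¬((T ∧ x1) ∧ ¬F) ∨ F)
  step 3: ((F ∨ ¬x0) ∧ (((T ∨ x1) ∧ (x0 ∧ x0)) ∨ ((T ∧ F) ∨ x0))) ∨ (¬((T ∧ x1) ∧ ¬F) ∨ F)
  step 4: (¬x0 ∧ (((T ∨ x1) ∧ (x0 ∧ x0)) ∨ ((T ∧ F) ∨ x0))) ∨ (¬((T ∧ x1) ∧ ¬F) ∨ F)
  step 5: (¬x0 ∧ ((T ∧ (x0 ∧ x0)) ∨ ((T ∧ F) ∨ x0))) ∨ (¬((T ∧ x1) ∧ ¬F) ∨ F)
  step 6: (¬x0 ∧ ((x0 ∧ x0) ∨ ((T ∧ F) ∨ x0))) ∨ (¬((T ∧ x1) ∧ ¬F) ∨ F)
  step 7: (¬x0 ∧ (x0 ∨ ((T ∧ F) ∨ x0))) ∨ (¬((T ∧ x1) ∧ ¬F) ∨ F)
  step 8: (¬x0 ∧ (x0 ∨ (F ∨ x0))) ∨ (¬((T ∧ x1) ∧ ¬F) ∨ F)
  step 9: (¬x0 ∧ (x0 ∨ x0)) ∨ (¬((T ∧ x1) ∧ ¬F) ∨ F)
  step 10: (¬x0 ∧ x0) ∨ (¬((T ∧ x1) ∧ ¬F) ∨ F)
  step 11: (¬x0 ∧ x0) ∨ ¬((T ∧ x1) ∧ ¬F)
  step 12: (¬x0 ∧ x0) ∨ (¬(T ∧ x1) ∨ ¬¬F)
  step 13: (¬x0 ∧ x0) ∨ ((¬T ∨ ¬x1) ∨ ¬¬F)
  step 14: (¬x0 ∧ x0) ∨ ((F ∨ ¬x1) ∨ ¬¬F)
  step 15: (¬x0 ∧ x0) ∨ (¬x1 ∨ ¬¬F)
  step 16: (¬x0 ∧ x0) ∨ (¬x1 ∨ F)
  step 17: (¬x0 ∧ x0) ∨ ¬x1

Answer: normal form = (¬x0 ∧ x0) ∨ ¬x1  (in 17 steps)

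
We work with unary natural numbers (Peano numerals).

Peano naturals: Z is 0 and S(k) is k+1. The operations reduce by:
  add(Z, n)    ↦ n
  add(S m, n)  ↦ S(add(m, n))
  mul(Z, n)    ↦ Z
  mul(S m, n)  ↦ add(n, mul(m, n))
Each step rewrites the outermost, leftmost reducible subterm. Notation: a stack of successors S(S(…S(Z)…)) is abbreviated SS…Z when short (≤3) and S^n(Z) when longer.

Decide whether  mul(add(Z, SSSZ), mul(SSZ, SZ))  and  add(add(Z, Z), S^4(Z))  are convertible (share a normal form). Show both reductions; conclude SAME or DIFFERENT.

Term A:
  start: mul(add(Z, SSSZ), mul(SSZ, SZ))
  step 1: mul(SSSZ, mul(SSZ, SZ))
  step 2: add(mul(SSZ, SZ), mul(SSZ, mul(SSZ, SZ)))
  step 3: add(add(SZ, mul(SZ, SZ)), mul(SSZ, mul(SSZ, SZ)))
  step 4: add(S(add(Z, mul(SZ, SZ))), mul(SSZ, mul(SSZ, SZ)))
  step 5: S(add(add(Z, mul(SZ, SZ)), mul(SSZ, mul(SSZ, SZ))))
  step 6: S(add(mul(SZ, SZ), mul(SSZ, mul(SSZ, SZ))))
  step 7: S(add(add(SZ, mul(Z, SZ)), mul(SSZ, mul(SSZ, SZ))))
  step 8: S(add(S(add(Z, mul(Z, SZ))), mul(SSZ, mul(SSZ, SZ))))
  step 9: S(S(add(add(Z, mul(Z, SZ)), mul(SSZ, mul(SSZ, SZ)))))
  step 10: S(S(add(mul(Z, SZ), mul(SSZ, mul(SSZ, SZ)))))
  step 11: S(S(add(Z, mul(SSZ, mul(SSZ, SZ)))))
  step 12: S(S(mul(SSZ, mul(SSZ, SZ))))
  step 13: S(S(add(mul(SSZ, SZ), mul(SZ, mul(SSZ, SZ)))))
  step 14: S(S(add(add(SZ, mul(SZ, SZ)), mul(SZ, mul(SSZ, SZ)))))
  step 15: S(S(add(S(add(Z, mul(SZ, SZ))), mul(SZ, mul(SSZ, SZ)))))
  step 16: S(S(S(add(add(Z, mul(SZ, SZ)), mul(SZ, mul(SSZ, SZ))))))
  step 17: S(S(S(add(mul(SZ, SZ), mul(SZ, mul(SSZ, SZ))))))
  step 18: S(S(S(add(add(SZ, mul(Z, SZ)), mul(SZ, mul(SSZ, SZ))))))
  step 19: S(S(S(add(S(add(Z, mul(Z, SZ))), mul(SZ, mul(SSZ, SZ))))))
  step 20: S(S(S(S(add(add(Z, mul(Z, SZ)), mul(SZ, mul(SSZ, SZ)))))))
  step 21: S(S(S(S(add(mul(Z, SZ), mul(SZ, mul(SSZ, SZ)))))))
  step 22: S(S(S(S(add(Z, mul(SZ, mul(SSZ, SZ)))))))
  step 23: S(S(S(S(mul(SZ, mul(SSZ, SZ))))))
  step 24: S(S(S(S(add(mul(SSZ, SZ), mul(Z, mul(SSZ, SZ)))))))
  step 25: S(S(S(S(add(add(SZ, mul(SZ, SZ)), mul(Z, mul(SSZ, SZ)))))))
  step 26: S(S(S(S(add(S(add(Z, mul(SZ, SZ))), mul(Z, mul(SSZ, SZ)))))))
  step 27: S(S(S(S(S(add(add(Z, mul(SZ, SZ)), mul(Z, mul(SSZ, SZ))))))))
  step 28: S(S(S(S(S(add(mul(SZ, SZ), mul(Z, mul(SSZ, SZ))))))))
  step 29: S(S(S(S(S(add(add(SZ, mul(Z, SZ)), mul(Z, mul(SSZ, SZ))))))))
  step 30: S(S(S(S(S(add(S(add(Z, mul(Z, SZ))), mul(Z, mul(SSZ, SZ))))))))
  step 31: S(S(S(S(S(S(add(add(Z, mul(Z, SZ)), mul(Z, mul(SSZ, SZ)))))))))
  step 32: S(S(S(S(S(S(add(mul(Z, SZ), mul(Z, mul(SSZ, SZ)))))))))
  step 33: S(S(S(S(S(S(add(Z, mul(Z, mul(SSZ, SZ)))))))))
  step 34: S(S(S(S(S(S(mul(Z, mul(SSZ, SZ))))))))
  step 35: S^6(Z)

Term B:
  start: add(add(Z, Z), S^4(Z))
  step 1: add(Z, S^4(Z))
  step 2: S^4(Z)

Answer: DIFFERENT — A ⇓ S^6(Z), B ⇓ S^4(Z)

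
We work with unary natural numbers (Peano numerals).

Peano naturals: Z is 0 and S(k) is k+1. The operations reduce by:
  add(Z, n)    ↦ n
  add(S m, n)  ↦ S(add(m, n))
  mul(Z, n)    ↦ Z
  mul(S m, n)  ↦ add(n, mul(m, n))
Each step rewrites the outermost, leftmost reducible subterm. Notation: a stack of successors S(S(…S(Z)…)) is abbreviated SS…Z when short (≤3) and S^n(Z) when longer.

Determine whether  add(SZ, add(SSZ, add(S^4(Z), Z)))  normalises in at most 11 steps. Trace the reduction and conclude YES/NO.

  start: add(SZ, add(SSZ, add(S^4(Z), Z)))
  [1] S(add(Z, add(SSZ, add(S^4(Z), Z))))
  [2] S(add(SSZ, add(S^4(Z), Z)))
  [3] S(S(add(SZ, add(S^4(Z), Z))))
  [4] S(S(S(add(Z, add(S^4(Z), Z)))))
  [5] S(S(S(add(S^4(Z), Z))))
  [6] S(S(S(S(add(SSSZ, Z)))))
  [7] S(S(S(S(S(add(SSZ, Z))))))
  [8] S(S(S(S(S(S(add(SZ, Z)))))))
  [9] S(S(S(S(S(S(S(add(Z, Z))))))))
  [10] S^7(Z)

Answer: YES — reaches normal form S^7(Z) in 10 ≤ 11 steps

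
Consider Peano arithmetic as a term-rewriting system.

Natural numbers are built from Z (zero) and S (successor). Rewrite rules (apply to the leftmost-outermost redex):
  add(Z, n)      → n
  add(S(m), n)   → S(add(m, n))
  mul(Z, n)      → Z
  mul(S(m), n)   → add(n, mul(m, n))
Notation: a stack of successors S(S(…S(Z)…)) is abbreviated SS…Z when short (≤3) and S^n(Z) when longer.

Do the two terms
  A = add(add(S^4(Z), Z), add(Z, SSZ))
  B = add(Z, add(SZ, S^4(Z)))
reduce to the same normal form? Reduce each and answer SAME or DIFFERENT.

Answer: DIFFERENT — A ⇓ S^6(Z), B ⇓ S^5(Z)

Derivation:
Term A:
  start: add(add(S^4(Z), Z), add(Z, SSZ))
  [1] add(S(add(SSSZ, Z)), add(Z, SSZ))
  [2] S(add(add(SSSZ, Z), add(Z, SSZ)))
  [3] S(add(S(add(SSZ, Z)), add(Z, SSZ)))
  [4] S(S(add(add(SSZ, Z), add(Z, SSZ))))
  [5] S(S(add(S(add(SZ, Z)), add(Z, SSZ))))
  [6] S(S(S(add(add(SZ, Z), add(Z, SSZ)))))
  [7] S(S(S(add(S(add(Z, Z)), add(Z, SSZ)))))
  [8] S(S(S(S(add(add(Z, Z), add(Z, SSZ))))))
  [9] S(S(S(S(add(Z, add(Z, SSZ))))))
  [10] S(S(S(S(add(Z, SSZ)))))
  [11] S^6(Z)

Term B:
  start: add(Z, add(SZ, S^4(Z)))
  [1] add(SZ, S^4(Z))
  [2] S(add(Z, S^4(Z)))
  [3] S^5(Z)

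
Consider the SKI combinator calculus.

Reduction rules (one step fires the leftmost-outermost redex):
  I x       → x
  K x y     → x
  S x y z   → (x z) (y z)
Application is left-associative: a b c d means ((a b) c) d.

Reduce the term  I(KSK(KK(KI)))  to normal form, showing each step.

  start: I(KSK(KK(KI)))
  →1  KSK(KK(KI))
  →2  S(KK(KI))
  →3  SK

Answer: normal form = SK  (in 3 steps)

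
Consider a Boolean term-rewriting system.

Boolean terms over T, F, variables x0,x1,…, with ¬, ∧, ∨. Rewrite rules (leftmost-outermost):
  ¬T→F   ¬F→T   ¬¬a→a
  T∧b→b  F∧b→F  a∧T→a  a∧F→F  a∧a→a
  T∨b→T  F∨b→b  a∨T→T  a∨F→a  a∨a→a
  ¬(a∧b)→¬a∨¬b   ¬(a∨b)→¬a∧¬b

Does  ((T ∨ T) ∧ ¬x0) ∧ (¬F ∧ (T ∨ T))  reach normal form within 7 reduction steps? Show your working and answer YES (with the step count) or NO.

  start: ((T ∨ T) ∧ ¬x0) ∧ (¬F ∧ (T ∨ T))
  step 1: (T ∧ ¬x0) ∧ (¬F ∧ (T ∨ T))
  step 2: ¬x0 ∧ (¬F ∧ (T ∨ T))
  step 3: ¬x0 ∧ (T ∧ (T ∨ T))
  step 4: ¬x0 ∧ (T ∨ T)
  step 5: ¬x0 ∧ T
  step 6: ¬x0

Answer: YES — reaches normal form ¬x0 in 6 ≤ 7 steps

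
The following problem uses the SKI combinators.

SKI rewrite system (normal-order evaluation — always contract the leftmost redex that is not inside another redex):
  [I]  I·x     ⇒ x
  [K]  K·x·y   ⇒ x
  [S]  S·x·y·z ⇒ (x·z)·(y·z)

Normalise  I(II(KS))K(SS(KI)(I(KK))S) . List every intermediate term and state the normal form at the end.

Answer: normal form = S(KS)  (in 10 steps)

Derivation:
  start: I(II(KS))K(SS(KI)(I(KK))S)
  step 1: II(KS)K(SS(KI)(I(KK))S)
  step 2: I(KS)K(SS(KI)(I(KK))S)
  step 3: KSK(SS(KI)(I(KK))S)
  step 4: S(SS(KI)(I(KK))S)
  step 5: S(S(I(KK))(KI(I(KK)))S)
  step 6: S(I(KK)S(KI(I(KK))S))
  step 7: S(KKS(KI(I(KK))S))
  step 8: S(K(KI(I(KK))S))
  step 9: S(K(IS))
  step 10: S(KS)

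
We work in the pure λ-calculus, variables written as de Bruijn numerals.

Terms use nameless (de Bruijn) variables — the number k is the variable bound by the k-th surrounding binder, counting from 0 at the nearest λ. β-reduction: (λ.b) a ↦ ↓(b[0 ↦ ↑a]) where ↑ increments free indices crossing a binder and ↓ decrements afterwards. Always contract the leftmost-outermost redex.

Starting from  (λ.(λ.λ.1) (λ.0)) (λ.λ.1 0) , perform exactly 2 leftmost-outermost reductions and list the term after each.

Answer: after 2 steps: λ.λ.0

Derivation:
  start: (λ.(λ.λ.1) (λ.0)) (λ.λ.1 0)
  step 1: (λ.λ.1) (λ.0)
  step 2: λ.λ.0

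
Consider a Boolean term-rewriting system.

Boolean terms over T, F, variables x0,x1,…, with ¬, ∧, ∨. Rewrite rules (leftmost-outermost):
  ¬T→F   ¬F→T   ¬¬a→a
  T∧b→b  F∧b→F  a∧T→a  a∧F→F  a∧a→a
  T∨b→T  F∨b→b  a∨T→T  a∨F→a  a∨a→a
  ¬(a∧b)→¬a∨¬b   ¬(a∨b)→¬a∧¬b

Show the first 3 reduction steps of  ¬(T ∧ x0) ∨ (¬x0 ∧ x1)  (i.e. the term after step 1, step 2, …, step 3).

Answer: after 3 steps: ¬x0 ∨ (¬x0 ∧ x1)

Derivation:
  start: ¬(T ∧ x0) ∨ (¬x0 ∧ x1)
  step 1: (¬T ∨ ¬x0) ∨ (¬x0 ∧ x1)
  step 2: (F ∨ ¬x0) ∨ (¬x0 ∧ x1)
  step 3: ¬x0 ∨ (¬x0 ∧ x1)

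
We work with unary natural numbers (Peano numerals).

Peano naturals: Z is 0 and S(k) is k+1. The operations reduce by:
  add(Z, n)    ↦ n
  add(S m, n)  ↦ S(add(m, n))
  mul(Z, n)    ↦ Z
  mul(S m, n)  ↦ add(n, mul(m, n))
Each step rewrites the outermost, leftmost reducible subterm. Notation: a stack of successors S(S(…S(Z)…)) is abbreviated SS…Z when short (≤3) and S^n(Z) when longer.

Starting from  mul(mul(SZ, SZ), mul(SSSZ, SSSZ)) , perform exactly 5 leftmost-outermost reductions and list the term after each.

Answer: after 5 steps: add(S(add(SSZ, mul(SSZ, SSSZ))), mul(add(Z, mul(Z, SZ)), mul(SSSZ, SSSZ)))

Derivation:
  start: mul(mul(SZ, SZ), mul(SSSZ, SSSZ))
  step 1: mul(add(SZ, mul(Z, SZ)), mul(SSSZ, SSSZ))
  step 2: mul(S(add(Z, mul(Z, SZ))), mul(SSSZ, SSSZ))
  step 3: add(mul(SSSZ, SSSZ), mul(add(Z, mul(Z, SZ)), mul(SSSZ, SSSZ)))
  step 4: add(add(SSSZ, mul(SSZ, SSSZ)), mul(add(Z, mul(Z, SZ)), mul(SSSZ, SSSZ)))
  step 5: add(S(add(SSZ, mul(SSZ, SSSZ))), mul(add(Z, mul(Z, SZ)), mul(SSSZ, SSSZ)))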